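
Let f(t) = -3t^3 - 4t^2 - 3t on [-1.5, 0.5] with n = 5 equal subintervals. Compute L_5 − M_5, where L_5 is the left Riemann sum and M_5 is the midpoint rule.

L_5 = 3.81.
M_5 = 2.07.
L_5 − M_5 = 1.74.

1.74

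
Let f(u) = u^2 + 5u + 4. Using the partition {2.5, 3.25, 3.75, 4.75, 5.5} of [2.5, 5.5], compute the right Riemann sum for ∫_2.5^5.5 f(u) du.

Subinterval widths: 0.75, 0.5, 1, 0.75.
Right endpoints: 3.25, 3.75, 4.75, 5.5.
f(3.25) = 30.8125, f(3.75) = 36.8125, f(4.75) = 50.3125, f(5.5) = 61.75.
Sum = Σ Δu_i · f(u_i).
Sum = 138.140625.

138.140625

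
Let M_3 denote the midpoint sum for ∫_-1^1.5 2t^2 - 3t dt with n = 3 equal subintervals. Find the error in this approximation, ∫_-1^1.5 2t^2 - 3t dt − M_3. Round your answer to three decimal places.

Exact integral: ∫_-1^1.5 f(t) dt ≈ 1.04167.
M_3 ≈ 0.75231.
Error ≈ 1.04167 − 0.75231 ≈ 0.289.

0.289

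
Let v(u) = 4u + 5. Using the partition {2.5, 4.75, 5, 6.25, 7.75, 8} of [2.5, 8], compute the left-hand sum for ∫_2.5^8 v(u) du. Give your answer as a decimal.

Subinterval widths: 2.25, 0.25, 1.25, 1.5, 0.25.
Left endpoints: 2.5, 4.75, 5, 6.25, 7.75.
v(2.5) = 15, v(4.75) = 24, v(5) = 25, v(6.25) = 30, v(7.75) = 36.
Sum = Σ Δu_i · v(u_i).
Sum = 125.

125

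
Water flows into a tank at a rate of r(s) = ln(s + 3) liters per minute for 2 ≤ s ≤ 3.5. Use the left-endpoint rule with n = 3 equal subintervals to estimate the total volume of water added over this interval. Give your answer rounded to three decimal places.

Δs = (3.5 − 2)/3 = 0.5.
Left endpoints: 2, 2.5, 3.
r(2) ≈ 1.609, r(2.5) ≈ 1.705, r(3) ≈ 1.792.
Sum = Δs · [r(2) + r(2.5) + r(3)].
Sum ≈ 2.553.

2.553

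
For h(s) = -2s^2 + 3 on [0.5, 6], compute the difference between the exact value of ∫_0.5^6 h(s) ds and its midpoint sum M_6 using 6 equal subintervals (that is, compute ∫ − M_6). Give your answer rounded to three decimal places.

Exact integral: ∫_0.5^6 h(s) ds ≈ -127.41667.
M_6 ≈ -126.64641.
Error ≈ -127.41667 − (-126.64641) ≈ -0.770.

-0.770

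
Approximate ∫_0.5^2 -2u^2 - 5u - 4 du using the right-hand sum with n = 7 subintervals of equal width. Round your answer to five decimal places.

-22.25510

Δu = (2 − 0.5)/7 = 3/14.
Right endpoints: 5/7, 13/14, 8/7, 19/14, 11/7, 25/14, 2.
f(5/7) = -421/49, f(13/14) = -508/49, f(8/7) = -604/49, f(19/14) = -709/49, f(11/7) = -823/49, f(25/14) = -946/49, f(2) = -22.
Sum = Δu · [f(5/7) + f(13/14) + f(8/7) + ...].
Sum ≈ -22.25510.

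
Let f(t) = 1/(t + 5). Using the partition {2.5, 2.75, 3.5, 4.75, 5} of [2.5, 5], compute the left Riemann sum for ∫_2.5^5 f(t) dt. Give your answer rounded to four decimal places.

0.3028

Subinterval widths: 0.25, 0.75, 1.25, 0.25.
Left endpoints: 2.5, 2.75, 3.5, 4.75.
f(2.5) = 2/15, f(2.75) = 4/31, f(3.5) = 2/17, f(4.75) = 4/39.
Sum = Σ Δt_i · f(t_i).
Sum ≈ 0.3028.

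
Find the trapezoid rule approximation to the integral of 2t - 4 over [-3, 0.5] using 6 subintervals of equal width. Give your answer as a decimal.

-22.75

Δt = (0.5 − (-3))/6 = 7/12.
f(-3) = -10, f(-29/12) = -53/6, f(-11/6) = -23/3, f(-1.25) = -6.5, f(-2/3) = -16/3, f(-1/12) = -25/6, f(0.5) = -3.
T_6 = (Δt/2)·[f(t_0) + 2f(t_1) + ... + 2f(t_{5}) + f(t_6)].
Sum = -22.75.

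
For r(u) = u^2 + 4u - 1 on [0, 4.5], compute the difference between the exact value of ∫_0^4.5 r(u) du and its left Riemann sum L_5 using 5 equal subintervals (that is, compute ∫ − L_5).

16.605

Exact integral: ∫_0^4.5 r(u) du = 66.375.
L_5 = 49.77.
Error = 66.375 − 49.77 = 16.605.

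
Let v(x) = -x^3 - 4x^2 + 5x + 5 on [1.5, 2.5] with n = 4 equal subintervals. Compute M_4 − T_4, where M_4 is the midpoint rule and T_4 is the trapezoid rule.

M_4 = -9.78125.
T_4 = -9.9375.
M_4 − T_4 = 0.15625.

0.15625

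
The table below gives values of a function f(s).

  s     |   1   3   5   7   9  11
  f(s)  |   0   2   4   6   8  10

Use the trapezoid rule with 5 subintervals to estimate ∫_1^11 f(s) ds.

50

Δs = 2.
T_5 = (2/2)·[0 + 2·2 + 2·4 + 2·6 + 2·8 + 10] = 50.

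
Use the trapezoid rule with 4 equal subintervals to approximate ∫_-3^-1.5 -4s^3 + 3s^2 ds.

Δs = (-1.5 − (-3))/4 = 0.375.
f(-3) = 135, f(-2.625) = 93.0234375, f(-2.25) = 60.75, f(-1.875) = 36.9140625, f(-1.5) = 20.25.
T_4 = (Δs/2)·[f(s_0) + 2f(s_1) + 2f(s_2) + 2f(s_3) + f(s_4)].
Sum = 100.6171875.

100.6171875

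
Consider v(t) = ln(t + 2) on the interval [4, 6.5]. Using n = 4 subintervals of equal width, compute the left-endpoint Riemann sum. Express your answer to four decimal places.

4.8296

Δt = (6.5 − 4)/4 = 0.625.
Left endpoints: 4, 4.625, 5.25, 5.875.
v(4) ≈ 1.7918, v(4.625) ≈ 1.8909, v(5.25) ≈ 1.9810, v(5.875) ≈ 2.0637.
Sum = Δt · [v(4) + v(4.625) + v(5.25) + v(5.875)].
Sum ≈ 4.8296.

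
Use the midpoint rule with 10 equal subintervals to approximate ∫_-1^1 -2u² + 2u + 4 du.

6.68

Δu = (1 − (-1))/10 = 0.2.
Midpoints: -0.9, -0.7, -0.5, -0.3, -0.1, 0.1, 0.3, 0.5, 0.7, 0.9.
f(-0.9) = 0.58, f(-0.7) = 1.62, f(-0.5) = 2.5, f(-0.3) = 3.22, f(-0.1) = 3.78, f(0.1) = 4.18, f(0.3) = 4.42, f(0.5) = 4.5, f(0.7) = 4.42, f(0.9) = 4.18.
Sum = Δu · [f(-0.9) + f(-0.7) + f(-0.5) + ...].
Sum = 6.68.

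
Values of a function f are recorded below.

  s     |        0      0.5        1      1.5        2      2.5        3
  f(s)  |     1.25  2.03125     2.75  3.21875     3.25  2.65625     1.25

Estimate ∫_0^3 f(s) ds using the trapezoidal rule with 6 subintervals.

7.578125

Δs = 0.5.
T_6 = (0.5/2)·[1.25 + 2·2.03125 + 2·2.75 + 2·3.21875 + 2·3.25 + 2·2.65625 + 1.25] = 7.578125.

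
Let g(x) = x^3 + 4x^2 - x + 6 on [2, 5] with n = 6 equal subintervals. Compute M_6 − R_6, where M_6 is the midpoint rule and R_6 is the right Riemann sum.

-52.21875

M_6 = 314.84375.
R_6 = 367.0625.
M_6 − R_6 = -52.21875.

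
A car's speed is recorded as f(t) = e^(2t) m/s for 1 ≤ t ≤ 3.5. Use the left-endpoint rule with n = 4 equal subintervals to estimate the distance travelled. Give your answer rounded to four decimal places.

Δt = (3.5 − 1)/4 = 0.625.
Left endpoints: 1, 1.625, 2.25, 2.875.
f(1) ≈ 7.3891, f(1.625) ≈ 25.7903, f(2.25) ≈ 90.0171, f(2.875) ≈ 314.1907.
Sum = Δt · [f(1) + f(1.625) + f(2.25) + f(2.875)].
Sum ≈ 273.3670.

273.3670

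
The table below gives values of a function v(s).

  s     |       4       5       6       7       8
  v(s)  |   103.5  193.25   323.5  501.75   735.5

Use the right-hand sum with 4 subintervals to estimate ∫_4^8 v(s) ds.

Δs = 1.
Sum = 1·[193.25 + 323.5 + 501.75 + 735.5] = 1754.

1754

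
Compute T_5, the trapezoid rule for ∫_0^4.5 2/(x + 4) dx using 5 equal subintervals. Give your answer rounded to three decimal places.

Δx = (4.5 − 0)/5 = 0.9.
f(0) = 0.5, f(0.9) = 20/49, f(1.8) = 10/29, f(2.7) = 20/67, f(3.6) = 5/19, f(4.5) = 4/17.
T_5 = (Δx/2)·[f(x_0) + 2f(x_1) + ... + 2f(x_{4}) + f(x_5)].
Sum ≈ 1.514.

1.514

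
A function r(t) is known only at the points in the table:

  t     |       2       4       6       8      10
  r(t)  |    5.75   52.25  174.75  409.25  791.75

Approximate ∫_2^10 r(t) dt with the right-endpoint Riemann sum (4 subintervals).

2856

Δt = 2.
Sum = 2·[52.25 + 174.75 + 409.25 + 791.75] = 2856.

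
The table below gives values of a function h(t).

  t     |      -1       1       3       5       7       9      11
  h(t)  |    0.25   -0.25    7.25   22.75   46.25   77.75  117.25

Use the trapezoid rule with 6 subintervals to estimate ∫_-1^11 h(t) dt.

425

Δt = 2.
T_6 = (2/2)·[0.25 + 2·(-0.25) + 2·7.25 + 2·22.75 + 2·46.25 + 2·77.75 + 117.25] = 425.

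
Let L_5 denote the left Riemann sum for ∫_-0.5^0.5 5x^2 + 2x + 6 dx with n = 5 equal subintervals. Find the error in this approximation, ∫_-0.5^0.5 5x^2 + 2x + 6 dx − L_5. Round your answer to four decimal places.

0.1667

Exact integral: ∫_-0.5^0.5 f(x) dx ≈ 6.416667.
L_5 = 6.25.
Error ≈ 6.416667 − 6.25 ≈ 0.1667.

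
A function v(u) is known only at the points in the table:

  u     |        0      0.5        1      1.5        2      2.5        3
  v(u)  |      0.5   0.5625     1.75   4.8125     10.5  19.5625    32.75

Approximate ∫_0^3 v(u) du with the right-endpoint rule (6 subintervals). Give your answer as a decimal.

34.96875

Δu = 0.5.
Sum = 0.5·[0.5625 + 1.75 + 4.8125 + 10.5 + 19.5625 + 32.75] = 34.96875.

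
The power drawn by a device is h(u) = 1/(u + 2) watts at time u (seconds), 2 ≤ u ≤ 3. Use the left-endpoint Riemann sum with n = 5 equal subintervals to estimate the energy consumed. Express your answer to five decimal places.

Δu = (3 − 2)/5 = 0.2.
Left endpoints: 2, 2.2, 2.4, 2.6, 2.8.
h(2) = 0.25, h(2.2) = 5/21, h(2.4) = 5/22, h(2.6) = 5/23, h(2.8) = 5/24.
Sum = Δu · [h(2) + h(2.2) + h(2.4) + h(2.6) + h(2.8)].
Sum ≈ 0.22822.

0.22822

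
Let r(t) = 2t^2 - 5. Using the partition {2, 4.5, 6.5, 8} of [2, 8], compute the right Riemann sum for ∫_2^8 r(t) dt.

432.25

Subinterval widths: 2.5, 2, 1.5.
Right endpoints: 4.5, 6.5, 8.
r(4.5) = 35.5, r(6.5) = 79.5, r(8) = 123.
Sum = Σ Δt_i · r(t_i).
Sum = 432.25.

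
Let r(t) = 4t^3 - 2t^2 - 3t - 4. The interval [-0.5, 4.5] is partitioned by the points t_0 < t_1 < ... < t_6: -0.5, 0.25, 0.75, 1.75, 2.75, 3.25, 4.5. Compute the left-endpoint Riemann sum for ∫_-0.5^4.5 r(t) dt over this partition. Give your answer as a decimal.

151.296875

Subinterval widths: 0.75, 0.5, 1, 1, 0.5, 1.25.
Left endpoints: -0.5, 0.25, 0.75, 1.75, 2.75, 3.25.
r(-0.5) = -3.5, r(0.25) = -4.8125, r(0.75) = -5.6875, r(1.75) = 6.0625, r(2.75) = 55.8125, r(3.25) = 102.4375.
Sum = Σ Δt_i · r(t_i).
Sum = 151.296875.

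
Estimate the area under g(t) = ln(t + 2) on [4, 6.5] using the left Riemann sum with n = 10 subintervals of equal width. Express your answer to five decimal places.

Δt = (6.5 − 4)/10 = 0.25.
Left endpoints: 4, 4.25, 4.5, 4.75, 5, 5.25, 5.5, 5.75, 6, 6.25.
g(4) ≈ 1.79176, g(4.25) ≈ 1.83258, g(4.5) ≈ 1.87180, g(4.75) ≈ 1.90954, g(5) ≈ 1.94591, g(5.25) ≈ 1.98100, g(5.5) ≈ 2.01490, g(5.75) ≈ 2.04769, g(6) ≈ 2.07944, g(6.25) ≈ 2.11021.
Sum = Δt · [g(4) + g(4.25) + g(4.5) + ...].
Sum ≈ 4.89621.

4.89621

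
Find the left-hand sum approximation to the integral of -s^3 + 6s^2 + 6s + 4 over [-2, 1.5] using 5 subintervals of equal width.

36.47

Δs = (1.5 − (-2))/5 = 0.7.
Left endpoints: -2, -1.3, -0.6, 0.1, 0.8.
f(-2) = 24, f(-1.3) = 8.537, f(-0.6) = 2.776, f(0.1) = 4.659, f(0.8) = 12.128.
Sum = Δs · [f(-2) + f(-1.3) + f(-0.6) + f(0.1) + f(0.8)].
Sum = 36.47.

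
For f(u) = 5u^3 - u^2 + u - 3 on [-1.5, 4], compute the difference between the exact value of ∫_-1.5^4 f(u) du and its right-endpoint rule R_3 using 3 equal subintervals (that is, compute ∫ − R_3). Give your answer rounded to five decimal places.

-355.92766

Exact integral: ∫_-1.5^4 f(u) du ≈ 281.5885417.
R_3 ≈ 637.5162037.
Error ≈ 281.5885417 − 637.5162037 ≈ -355.92766.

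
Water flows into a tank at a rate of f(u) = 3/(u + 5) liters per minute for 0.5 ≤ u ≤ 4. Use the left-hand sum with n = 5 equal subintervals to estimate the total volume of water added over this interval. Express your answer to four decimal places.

1.5542

Δu = (4 − 0.5)/5 = 0.7.
Left endpoints: 0.5, 1.2, 1.9, 2.6, 3.3.
f(0.5) = 6/11, f(1.2) = 15/31, f(1.9) = 10/23, f(2.6) = 15/38, f(3.3) = 30/83.
Sum = Δu · [f(0.5) + f(1.2) + f(1.9) + f(2.6) + f(3.3)].
Sum ≈ 1.5542.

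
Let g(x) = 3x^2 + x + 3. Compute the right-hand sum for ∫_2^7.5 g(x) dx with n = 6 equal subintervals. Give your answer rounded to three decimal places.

533.175

Δx = (7.5 − 2)/6 = 11/12.
Right endpoints: 35/12, 23/6, 4.75, 17/3, 79/12, 7.5.
g(35/12) = 31.4375, g(23/6) = 611/12, g(4.75) = 75.4375, g(17/3) = 105, g(79/12) = 6701/48, g(7.5) = 179.25.
Sum = Δx · [g(35/12) + g(23/6) + g(4.75) + ...].
Sum ≈ 533.175.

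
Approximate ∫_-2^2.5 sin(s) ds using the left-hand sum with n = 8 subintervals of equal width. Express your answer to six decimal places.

Δs = (2.5 − (-2))/8 = 0.5625.
Left endpoints: -2, -1.4375, -0.875, -0.3125, 0.25, 0.8125, 1.375, 1.9375.
f(-2) ≈ -0.909297, f(-1.4375) ≈ -0.991129, f(-0.875) ≈ -0.767544, f(-0.3125) ≈ -0.307439, f(0.25) ≈ 0.247404, f(0.8125) ≈ 0.726009, f(1.375) ≈ 0.980893, f(1.9375) ≈ 0.933514.
Sum = Δs · [f(-2) + f(-1.4375) + f(-0.875) + ...].
Sum ≈ -0.049269.

-0.049269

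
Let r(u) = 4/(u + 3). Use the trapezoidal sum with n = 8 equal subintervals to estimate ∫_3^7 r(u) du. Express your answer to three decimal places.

Δu = (7 − 3)/8 = 0.5.
r(3) = 2/3, r(3.5) = 8/13, r(4) = 4/7, r(4.5) = 8/15, r(5) = 0.5, r(5.5) = 8/17, r(6) = 4/9, r(6.5) = 8/19, r(7) = 0.4.
T_8 = (Δu/2)·[r(u_0) + 2r(u_1) + ... + 2r(u_{7}) + r(u_8)].
Sum ≈ 2.045.

2.045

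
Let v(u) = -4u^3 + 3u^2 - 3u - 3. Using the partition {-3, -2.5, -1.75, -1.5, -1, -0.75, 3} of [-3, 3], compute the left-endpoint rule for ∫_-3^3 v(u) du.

Subinterval widths: 0.5, 0.75, 0.25, 0.5, 0.25, 3.75.
Left endpoints: -3, -2.5, -1.75, -1.5, -1, -0.75.
v(-3) = 141, v(-2.5) = 85.75, v(-1.75) = 32.875, v(-1.5) = 21.75, v(-1) = 7, v(-0.75) = 2.625.
Sum = Σ Δu_i · v(u_i).
Sum = 165.5.

165.5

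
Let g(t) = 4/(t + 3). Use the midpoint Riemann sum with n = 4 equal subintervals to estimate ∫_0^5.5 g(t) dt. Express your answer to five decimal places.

Δt = (5.5 − 0)/4 = 1.375.
Midpoints: 0.6875, 2.0625, 3.4375, 4.8125.
g(0.6875) = 64/59, g(2.0625) = 64/81, g(3.4375) = 64/103, g(4.8125) = 0.512.
Sum = Δt · [g(0.6875) + g(2.0625) + g(3.4375) + g(4.8125)].
Sum ≈ 4.13631.

4.13631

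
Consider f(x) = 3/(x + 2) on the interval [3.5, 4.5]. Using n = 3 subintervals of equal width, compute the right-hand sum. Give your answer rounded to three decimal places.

Δx = (4.5 − 3.5)/3 = 1/3.
Right endpoints: 23/6, 25/6, 4.5.
f(23/6) = 18/35, f(25/6) = 18/37, f(4.5) = 6/13.
Sum = Δx · [f(23/6) + f(25/6) + f(4.5)].
Sum ≈ 0.487.

0.487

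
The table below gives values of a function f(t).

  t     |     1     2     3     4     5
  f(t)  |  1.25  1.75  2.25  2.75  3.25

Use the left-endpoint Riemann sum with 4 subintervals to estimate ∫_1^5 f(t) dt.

8

Δt = 1.
Sum = 1·[1.25 + 1.75 + 2.25 + 2.75] = 8.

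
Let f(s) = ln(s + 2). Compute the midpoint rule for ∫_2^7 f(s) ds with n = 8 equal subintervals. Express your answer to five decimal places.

Δs = (7 − 2)/8 = 0.625.
Midpoints: 2.3125, 2.9375, 3.5625, 4.1875, 4.8125, 5.4375, 6.0625, 6.6875.
f(2.3125) ≈ 1.46152, f(2.9375) ≈ 1.59686, f(3.5625) ≈ 1.71605, f(4.1875) ≈ 1.82253, f(4.8125) ≈ 1.91876, f(5.4375) ≈ 2.00653, f(6.0625) ≈ 2.08722, f(6.6875) ≈ 2.16189.
Sum = Δs · [f(2.3125) + f(2.9375) + f(3.5625) + ...].
Sum ≈ 9.23210.

9.23210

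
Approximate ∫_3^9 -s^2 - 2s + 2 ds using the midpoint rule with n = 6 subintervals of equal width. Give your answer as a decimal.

Δs = (9 − 3)/6 = 1.
Midpoints: 3.5, 4.5, 5.5, 6.5, 7.5, 8.5.
f(3.5) = -17.25, f(4.5) = -27.25, f(5.5) = -39.25, f(6.5) = -53.25, f(7.5) = -69.25, f(8.5) = -87.25.
Sum = Δs · [f(3.5) + f(4.5) + f(5.5) + ...].
Sum = -293.5.

-293.5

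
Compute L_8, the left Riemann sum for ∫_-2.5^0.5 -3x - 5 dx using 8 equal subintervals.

Δx = (0.5 − (-2.5))/8 = 0.375.
Left endpoints: -2.5, -2.125, -1.75, -1.375, -1, -0.625, -0.25, 0.125.
f(-2.5) = 2.5, f(-2.125) = 1.375, f(-1.75) = 0.25, f(-1.375) = -0.875, f(-1) = -2, f(-0.625) = -3.125, f(-0.25) = -4.25, f(0.125) = -5.375.
Sum = Δx · [f(-2.5) + f(-2.125) + f(-1.75) + ...].
Sum = -4.3125.

-4.3125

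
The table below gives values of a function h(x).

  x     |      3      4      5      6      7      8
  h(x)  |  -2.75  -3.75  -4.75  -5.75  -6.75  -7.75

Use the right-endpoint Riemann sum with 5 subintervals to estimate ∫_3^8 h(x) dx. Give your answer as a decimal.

-28.75

Δx = 1.
Sum = 1·[(-3.75) + (-4.75) + (-5.75) + (-6.75) + (-7.75)] = -28.75.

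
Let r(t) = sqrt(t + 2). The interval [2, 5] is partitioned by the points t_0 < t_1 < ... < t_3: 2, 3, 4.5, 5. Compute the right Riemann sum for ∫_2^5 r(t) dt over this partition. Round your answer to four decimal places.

Subinterval widths: 1, 1.5, 0.5.
Right endpoints: 3, 4.5, 5.
r(3) ≈ 2.2361, r(4.5) ≈ 2.5495, r(5) ≈ 2.6458.
Sum = Σ Δt_i · r(t_i).
Sum ≈ 7.3832.

7.3832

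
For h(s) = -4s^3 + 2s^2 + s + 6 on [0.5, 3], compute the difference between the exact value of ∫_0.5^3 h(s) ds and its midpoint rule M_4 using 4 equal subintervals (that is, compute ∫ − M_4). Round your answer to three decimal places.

-1.546

Exact integral: ∫_0.5^3 h(s) ds ≈ -43.64583.
M_4 ≈ -42.09961.
Error ≈ -43.64583 − (-42.09961) ≈ -1.546.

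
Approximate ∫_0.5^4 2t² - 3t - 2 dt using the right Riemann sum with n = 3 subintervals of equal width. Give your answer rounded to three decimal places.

25.796

Δt = (4 − 0.5)/3 = 7/6.
Right endpoints: 5/3, 17/6, 4.
f(5/3) = -13/9, f(17/6) = 50/9, f(4) = 18.
Sum = Δt · [f(5/3) + f(17/6) + f(4)].
Sum ≈ 25.796.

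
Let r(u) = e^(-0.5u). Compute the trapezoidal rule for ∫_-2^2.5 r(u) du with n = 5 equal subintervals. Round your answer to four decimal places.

Δu = (2.5 − (-2))/5 = 0.9.
r(-2) ≈ 2.7183, r(-1.1) ≈ 1.7333, r(-0.2) ≈ 1.1052, r(0.7) ≈ 0.7047, r(1.6) ≈ 0.4493, r(2.5) ≈ 0.2865.
T_5 = (Δu/2)·[r(u_0) + 2r(u_1) + ... + 2r(u_{4}) + r(u_5)].
Sum ≈ 4.9454.

4.9454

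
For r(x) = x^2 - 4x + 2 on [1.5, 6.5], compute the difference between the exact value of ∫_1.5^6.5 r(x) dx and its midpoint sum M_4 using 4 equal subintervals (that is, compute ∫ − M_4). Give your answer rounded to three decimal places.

0.651

Exact integral: ∫_1.5^6.5 r(x) dx ≈ 20.41667.
M_4 = 19.765625.
Error ≈ 20.41667 − 19.765625 ≈ 0.651.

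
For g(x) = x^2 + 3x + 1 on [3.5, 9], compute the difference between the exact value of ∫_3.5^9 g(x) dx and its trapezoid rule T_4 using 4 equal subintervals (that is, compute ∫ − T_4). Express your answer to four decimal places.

Exact integral: ∫_3.5^9 g(x) dx ≈ 337.333333.
T_4 = 339.06640625.
Error ≈ 337.333333 − 339.06640625 ≈ -1.7331.

-1.7331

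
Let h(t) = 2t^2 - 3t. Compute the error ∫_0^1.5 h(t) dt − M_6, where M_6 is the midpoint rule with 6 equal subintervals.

0.015625

Exact integral: ∫_0^1.5 h(t) dt = -1.125.
M_6 = -1.140625.
Error = -1.125 − (-1.140625) = 0.015625.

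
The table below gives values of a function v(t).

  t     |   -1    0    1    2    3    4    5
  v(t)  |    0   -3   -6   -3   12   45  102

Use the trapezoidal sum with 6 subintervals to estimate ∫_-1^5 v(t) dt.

96

Δt = 1.
T_6 = (1/2)·[0 + 2·(-3) + 2·(-6) + 2·(-3) + 2·12 + 2·45 + 102] = 96.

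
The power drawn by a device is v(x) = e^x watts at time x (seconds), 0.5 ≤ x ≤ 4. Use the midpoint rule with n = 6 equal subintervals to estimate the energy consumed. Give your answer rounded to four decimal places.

Δx = (4 − 0.5)/6 = 7/12.
Midpoints: 19/24, 1.375, 47/24, 61/24, 3.125, 89/24.
v(19/24) ≈ 2.2071, v(1.375) ≈ 3.9551, v(47/24) ≈ 7.0875, v(61/24) ≈ 12.7008, v(3.125) ≈ 22.7599, v(89/24) ≈ 40.7858.
Sum = Δx · [v(19/24) + v(1.375) + v(47/24) + ...].
Sum ≈ 52.2061.

52.2061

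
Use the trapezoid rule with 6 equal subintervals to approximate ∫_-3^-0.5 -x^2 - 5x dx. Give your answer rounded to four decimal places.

12.8443

Δx = (-0.5 − (-3))/6 = 5/12.
f(-3) = 6, f(-31/12) = 899/144, f(-13/6) = 221/36, f(-1.75) = 5.6875, f(-4/3) = 44/9, f(-11/12) = 539/144, f(-0.5) = 2.25.
T_6 = (Δx/2)·[f(x_0) + 2f(x_1) + ... + 2f(x_{5}) + f(x_6)].
Sum ≈ 12.8443.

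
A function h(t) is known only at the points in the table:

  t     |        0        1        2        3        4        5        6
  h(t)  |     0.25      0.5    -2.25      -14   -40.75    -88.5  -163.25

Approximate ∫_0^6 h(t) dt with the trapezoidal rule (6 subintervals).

-226.5

Δt = 1.
T_6 = (1/2)·[0.25 + 2·0.5 + 2·(-2.25) + 2·(-14) + 2·(-40.75) + 2·(-88.5) + (-163.25)] = -226.5.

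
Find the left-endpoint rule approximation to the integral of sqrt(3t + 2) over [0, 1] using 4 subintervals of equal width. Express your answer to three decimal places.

Δt = (1 − 0)/4 = 0.25.
Left endpoints: 0, 0.25, 0.5, 0.75.
f(0) ≈ 1.414, f(0.25) ≈ 1.658, f(0.5) ≈ 1.871, f(0.75) ≈ 2.062.
Sum = Δt · [f(0) + f(0.25) + f(0.5) + f(0.75)].
Sum ≈ 1.751.

1.751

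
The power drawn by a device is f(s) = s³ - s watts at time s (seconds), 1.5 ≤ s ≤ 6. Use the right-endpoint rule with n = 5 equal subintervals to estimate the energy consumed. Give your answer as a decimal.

Δs = (6 − 1.5)/5 = 0.9.
Right endpoints: 2.4, 3.3, 4.2, 5.1, 6.
f(2.4) = 11.424, f(3.3) = 32.637, f(4.2) = 69.888, f(5.1) = 127.551, f(6) = 210.
Sum = Δs · [f(2.4) + f(3.3) + f(4.2) + f(5.1) + f(6)].
Sum = 406.35.

406.35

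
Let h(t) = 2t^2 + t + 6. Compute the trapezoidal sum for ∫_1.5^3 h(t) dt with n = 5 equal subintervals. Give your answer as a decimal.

28.17

Δt = (3 − 1.5)/5 = 0.3.
h(1.5) = 12, h(1.8) = 14.28, h(2.1) = 16.92, h(2.4) = 19.92, h(2.7) = 23.28, h(3) = 27.
T_5 = (Δt/2)·[h(t_0) + 2h(t_1) + ... + 2h(t_{4}) + h(t_5)].
Sum = 28.17.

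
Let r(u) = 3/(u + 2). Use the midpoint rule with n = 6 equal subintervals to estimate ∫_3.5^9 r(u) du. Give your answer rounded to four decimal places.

2.0769

Δu = (9 − 3.5)/6 = 11/12.
Midpoints: 95/24, 4.875, 139/24, 161/24, 7.625, 205/24.
r(95/24) = 72/143, r(4.875) = 24/55, r(139/24) = 72/187, r(161/24) = 72/209, r(7.625) = 24/77, r(205/24) = 72/253.
Sum = Δu · [r(95/24) + r(4.875) + r(139/24) + ...].
Sum ≈ 2.0769.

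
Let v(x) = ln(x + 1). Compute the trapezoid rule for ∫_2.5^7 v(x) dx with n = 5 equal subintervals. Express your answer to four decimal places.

Δx = (7 − 2.5)/5 = 0.9.
v(2.5) ≈ 1.2528, v(3.4) ≈ 1.4816, v(4.3) ≈ 1.6677, v(5.2) ≈ 1.8245, v(6.1) ≈ 1.9601, v(7) ≈ 2.0794.
T_5 = (Δx/2)·[v(x_0) + 2v(x_1) + ... + 2v(x_{4}) + v(x_5)].
Sum ≈ 7.7401.

7.7401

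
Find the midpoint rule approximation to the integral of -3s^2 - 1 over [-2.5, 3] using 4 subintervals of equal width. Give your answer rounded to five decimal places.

Δs = (3 − (-2.5))/4 = 1.375.
Midpoints: -1.8125, -0.4375, 0.9375, 2.3125.
f(-1.8125) = -10.85546875, f(-0.4375) = -1.57421875, f(0.9375) = -3.63671875, f(2.3125) = -17.04296875.
Sum = Δs · [f(-1.8125) + f(-0.4375) + f(0.9375) + f(2.3125)].
Sum ≈ -45.52539.

-45.52539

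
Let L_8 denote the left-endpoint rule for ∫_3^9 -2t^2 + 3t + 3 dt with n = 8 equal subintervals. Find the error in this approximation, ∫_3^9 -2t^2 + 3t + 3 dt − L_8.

-46.125

Exact integral: ∫_3^9 f(t) dt = -342.
L_8 = -295.875.
Error = -342 − (-295.875) = -46.125.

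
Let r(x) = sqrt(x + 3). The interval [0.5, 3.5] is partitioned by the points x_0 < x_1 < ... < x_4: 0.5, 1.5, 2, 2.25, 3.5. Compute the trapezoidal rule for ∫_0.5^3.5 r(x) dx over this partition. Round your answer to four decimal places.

6.6768

Subinterval widths: 1, 0.5, 0.25, 1.25.
r(0.5) ≈ 1.8708, r(1.5) ≈ 2.1213, r(2) ≈ 2.2361, r(2.25) ≈ 2.2913, r(3.5) ≈ 2.5495.
On each subinterval the trapezoid contributes (Δx_i/2)·[r(x_{i-1}) + r(x_i)].
Sum ≈ 6.6768.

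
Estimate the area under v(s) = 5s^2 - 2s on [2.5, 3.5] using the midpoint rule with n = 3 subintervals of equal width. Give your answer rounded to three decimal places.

39.370

Δs = (3.5 − 2.5)/3 = 1/3.
Midpoints: 8/3, 3, 10/3.
v(8/3) = 272/9, v(3) = 39, v(10/3) = 440/9.
Sum = Δs · [v(8/3) + v(3) + v(10/3)].
Sum ≈ 39.370.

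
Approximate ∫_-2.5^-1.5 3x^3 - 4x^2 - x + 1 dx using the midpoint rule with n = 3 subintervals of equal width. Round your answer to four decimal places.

Δx = (-1.5 − (-2.5))/3 = 1/3.
Midpoints: -7/3, -2, -5/3.
f(-7/3) = -509/9, f(-2) = -37, f(-5/3) = -67/3.
Sum = Δx · [f(-7/3) + f(-2) + f(-5/3)].
Sum ≈ -38.6296.

-38.6296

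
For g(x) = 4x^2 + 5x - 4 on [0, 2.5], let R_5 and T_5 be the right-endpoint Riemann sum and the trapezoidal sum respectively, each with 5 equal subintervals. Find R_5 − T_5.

R_5 = 36.25.
T_5 = 26.875.
R_5 − T_5 = 9.375.

9.375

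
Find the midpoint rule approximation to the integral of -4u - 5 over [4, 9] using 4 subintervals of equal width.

Δu = (9 − 4)/4 = 1.25.
Midpoints: 4.625, 5.875, 7.125, 8.375.
f(4.625) = -23.5, f(5.875) = -28.5, f(7.125) = -33.5, f(8.375) = -38.5.
Sum = Δu · [f(4.625) + f(5.875) + f(7.125) + f(8.375)].
Sum = -155.

-155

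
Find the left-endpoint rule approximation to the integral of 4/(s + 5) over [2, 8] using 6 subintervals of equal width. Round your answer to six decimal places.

2.612843

Δs = (8 − 2)/6 = 1.
Left endpoints: 2, 3, 4, 5, 6, 7.
f(2) = 4/7, f(3) = 0.5, f(4) = 4/9, f(5) = 0.4, f(6) = 4/11, f(7) = 1/3.
Sum = Δs · [f(2) + f(3) + f(4) + ...].
Sum ≈ 2.612843.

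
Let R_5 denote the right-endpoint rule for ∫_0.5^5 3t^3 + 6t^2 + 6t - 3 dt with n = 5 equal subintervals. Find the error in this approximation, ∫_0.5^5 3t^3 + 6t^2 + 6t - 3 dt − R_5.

Exact integral: ∫_0.5^5 f(t) dt = 779.203125.
R_5 = 1045.44.
Error = 779.203125 − 1045.44 = -266.236875.

-266.236875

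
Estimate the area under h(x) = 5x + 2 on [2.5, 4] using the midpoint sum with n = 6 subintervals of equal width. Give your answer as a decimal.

27.375

Δx = (4 − 2.5)/6 = 0.25.
Midpoints: 2.625, 2.875, 3.125, 3.375, 3.625, 3.875.
h(2.625) = 15.125, h(2.875) = 16.375, h(3.125) = 17.625, h(3.375) = 18.875, h(3.625) = 20.125, h(3.875) = 21.375.
Sum = Δx · [h(2.625) + h(2.875) + h(3.125) + ...].
Sum = 27.375.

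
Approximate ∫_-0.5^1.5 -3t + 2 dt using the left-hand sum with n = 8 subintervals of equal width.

Δt = (1.5 − (-0.5))/8 = 0.25.
Left endpoints: -0.5, -0.25, 0, 0.25, 0.5, 0.75, 1, 1.25.
f(-0.5) = 3.5, f(-0.25) = 2.75, f(0) = 2, f(0.25) = 1.25, f(0.5) = 0.5, f(0.75) = -0.25, f(1) = -1, f(1.25) = -1.75.
Sum = Δt · [f(-0.5) + f(-0.25) + f(0) + ...].
Sum = 1.75.

1.75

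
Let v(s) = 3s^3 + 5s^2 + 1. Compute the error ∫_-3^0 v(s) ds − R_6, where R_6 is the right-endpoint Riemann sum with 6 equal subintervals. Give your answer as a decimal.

-7.9375

Exact integral: ∫_-3^0 v(s) ds = -12.75.
R_6 = -4.8125.
Error = -12.75 − (-4.8125) = -7.9375.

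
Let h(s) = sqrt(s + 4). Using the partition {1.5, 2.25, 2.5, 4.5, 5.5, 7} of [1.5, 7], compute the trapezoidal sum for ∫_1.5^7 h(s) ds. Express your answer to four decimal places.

15.7111

Subinterval widths: 0.75, 0.25, 2, 1, 1.5.
h(1.5) ≈ 2.3452, h(2.25) ≈ 2.5000, h(2.5) ≈ 2.5495, h(4.5) ≈ 2.9155, h(5.5) ≈ 3.0822, h(7) ≈ 3.3166.
On each subinterval the trapezoid contributes (Δs_i/2)·[h(s_{i-1}) + h(s_i)].
Sum ≈ 15.7111.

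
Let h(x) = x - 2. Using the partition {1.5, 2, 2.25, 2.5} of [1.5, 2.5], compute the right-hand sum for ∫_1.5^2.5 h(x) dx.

Subinterval widths: 0.5, 0.25, 0.25.
Right endpoints: 2, 2.25, 2.5.
h(2) = 0, h(2.25) = 0.25, h(2.5) = 0.5.
Sum = Σ Δx_i · h(x_i).
Sum = 0.1875.

0.1875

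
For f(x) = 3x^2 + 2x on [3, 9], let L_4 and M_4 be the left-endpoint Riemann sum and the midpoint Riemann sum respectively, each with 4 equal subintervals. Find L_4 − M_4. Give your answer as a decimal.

-160.875

L_4 = 609.75.
M_4 = 770.625.
L_4 − M_4 = -160.875.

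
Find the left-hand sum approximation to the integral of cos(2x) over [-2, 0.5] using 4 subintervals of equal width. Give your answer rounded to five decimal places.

Δx = (0.5 − (-2))/4 = 0.625.
Left endpoints: -2, -1.375, -0.75, -0.125.
f(-2) ≈ -0.65364, f(-1.375) ≈ -0.92430, f(-0.75) ≈ 0.07074, f(-0.125) ≈ 0.96891.
Sum = Δx · [f(-2) + f(-1.375) + f(-0.75) + f(-0.125)].
Sum ≈ -0.33644.

-0.33644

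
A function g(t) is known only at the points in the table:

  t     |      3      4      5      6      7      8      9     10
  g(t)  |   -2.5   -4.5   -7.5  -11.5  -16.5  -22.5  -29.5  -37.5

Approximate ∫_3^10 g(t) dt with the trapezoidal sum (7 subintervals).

-112

Δt = 1.
T_7 = (1/2)·[(-2.5) + 2·(-4.5) + 2·(-7.5) + 2·(-11.5) + 2·(-16.5) + 2·(-22.5) + 2·(-29.5) + (-37.5)] = -112.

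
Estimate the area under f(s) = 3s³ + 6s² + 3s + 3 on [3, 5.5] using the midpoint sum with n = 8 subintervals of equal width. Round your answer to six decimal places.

Δs = (5.5 − 3)/8 = 0.3125.
Midpoints: 3.15625, 3.46875, 3.78125, 4.09375, 4.40625, 4.71875, 5.03125, 5.34375.
f(3.15625) = 5458071/32768, f(3.46875) = 6907821/32768, f(3.78125) = 8595771/32768, f(4.09375) = 10539921/32768, f(4.40625) = 12758271/32768, f(4.71875) = 15268821/32768, f(5.03125) = 18089571/32768, f(5.34375) = 21238521/32768.
Sum = Δs · [f(3.15625) + f(3.46875) + f(3.78125) + ...].
Sum ≈ 942.771606.

942.771606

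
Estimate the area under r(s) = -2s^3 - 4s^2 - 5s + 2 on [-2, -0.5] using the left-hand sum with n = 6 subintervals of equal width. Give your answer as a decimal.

Δs = (-0.5 − (-2))/6 = 0.25.
Left endpoints: -2, -1.75, -1.5, -1.25, -1, -0.75.
r(-2) = 12, r(-1.75) = 9.21875, r(-1.5) = 7.25, r(-1.25) = 5.90625, r(-1) = 5, r(-0.75) = 4.34375.
Sum = Δs · [r(-2) + r(-1.75) + r(-1.5) + ...].
Sum = 10.9296875.

10.9296875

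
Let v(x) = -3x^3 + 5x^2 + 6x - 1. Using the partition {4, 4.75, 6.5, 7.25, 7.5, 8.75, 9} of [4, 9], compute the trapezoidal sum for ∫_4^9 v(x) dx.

-3500.1171875

Subinterval widths: 0.75, 1.75, 0.75, 0.25, 1.25, 0.25.
v(4) = -89, v(4.75) = -181.203125, v(6.5) = -574.625, v(7.25) = -837.921875, v(7.5) = -940.375, v(8.75) = -1575.453125, v(9) = -1729.
On each subinterval the trapezoid contributes (Δx_i/2)·[v(x_{i-1}) + v(x_i)].
Sum = -3500.1171875.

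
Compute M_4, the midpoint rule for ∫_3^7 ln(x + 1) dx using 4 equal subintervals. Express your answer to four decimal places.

Δx = (7 − 3)/4 = 1.
Midpoints: 3.5, 4.5, 5.5, 6.5.
f(3.5) ≈ 1.5041, f(4.5) ≈ 1.7047, f(5.5) ≈ 1.8718, f(6.5) ≈ 2.0149.
Sum = Δx · [f(3.5) + f(4.5) + f(5.5) + f(6.5)].
Sum ≈ 7.0955.

7.0955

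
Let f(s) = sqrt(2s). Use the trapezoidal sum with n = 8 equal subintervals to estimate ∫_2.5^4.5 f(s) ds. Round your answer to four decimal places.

5.2726

Δs = (4.5 − 2.5)/8 = 0.25.
f(2.5) ≈ 2.2361, f(2.75) ≈ 2.3452, f(3) ≈ 2.4495, f(3.25) ≈ 2.5495, f(3.5) ≈ 2.6458, f(3.75) ≈ 2.7386, f(4) ≈ 2.8284, f(4.25) ≈ 2.9155, f(4.5) ≈ 3.0000.
T_8 = (Δs/2)·[f(s_0) + 2f(s_1) + ... + 2f(s_{7}) + f(s_8)].
Sum ≈ 5.2726.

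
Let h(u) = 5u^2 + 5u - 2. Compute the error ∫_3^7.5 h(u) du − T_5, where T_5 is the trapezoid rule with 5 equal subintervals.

-3.0375

Exact integral: ∫_3^7.5 h(u) du = 767.25.
T_5 = 770.2875.
Error = 767.25 − 770.2875 = -3.0375.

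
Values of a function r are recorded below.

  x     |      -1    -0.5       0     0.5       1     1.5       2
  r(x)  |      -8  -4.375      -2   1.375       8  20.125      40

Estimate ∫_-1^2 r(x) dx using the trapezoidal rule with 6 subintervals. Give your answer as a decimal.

19.5625

Δx = 0.5.
T_6 = (0.5/2)·[(-8) + 2·(-4.375) + 2·(-2) + 2·1.375 + 2·8 + 2·20.125 + 40] = 19.5625.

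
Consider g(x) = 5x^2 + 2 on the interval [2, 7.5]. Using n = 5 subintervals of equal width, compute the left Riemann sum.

562.65

Δx = (7.5 − 2)/5 = 1.1.
Left endpoints: 2, 3.1, 4.2, 5.3, 6.4.
g(2) = 22, g(3.1) = 50.05, g(4.2) = 90.2, g(5.3) = 142.45, g(6.4) = 206.8.
Sum = Δx · [g(2) + g(3.1) + g(4.2) + g(5.3) + g(6.4)].
Sum = 562.65.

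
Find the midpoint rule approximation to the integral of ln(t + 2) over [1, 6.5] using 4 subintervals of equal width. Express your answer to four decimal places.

Δt = (6.5 − 1)/4 = 1.375.
Midpoints: 1.6875, 3.0625, 4.4375, 5.8125.
f(1.6875) ≈ 1.3049, f(3.0625) ≈ 1.6219, f(4.4375) ≈ 1.8621, f(5.8125) ≈ 2.0557.
Sum = Δt · [f(1.6875) + f(3.0625) + f(4.4375) + f(5.8125)].
Sum ≈ 9.4114.

9.4114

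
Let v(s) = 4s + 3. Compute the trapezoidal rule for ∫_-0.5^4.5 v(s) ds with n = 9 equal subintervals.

Δs = (4.5 − (-0.5))/9 = 5/9.
v(-0.5) = 1, v(1/18) = 29/9, v(11/18) = 49/9, v(7/6) = 23/3, v(31/18) = 89/9, v(41/18) = 109/9, v(17/6) = 43/3, v(61/18) = 149/9, v(71/18) = 169/9, v(4.5) = 21.
T_9 = (Δs/2)·[v(s_0) + 2v(s_1) + ... + 2v(s_{8}) + v(s_9)].
Sum = 55.

55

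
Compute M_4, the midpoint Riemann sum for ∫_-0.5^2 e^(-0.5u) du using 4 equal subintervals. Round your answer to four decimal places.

Δu = (2 − (-0.5))/4 = 0.625.
Midpoints: -0.1875, 0.4375, 1.0625, 1.6875.
f(-0.1875) ≈ 1.0983, f(0.4375) ≈ 0.8035, f(1.0625) ≈ 0.5879, f(1.6875) ≈ 0.4301.
Sum = Δu · [f(-0.1875) + f(0.4375) + f(1.0625) + f(1.6875)].
Sum ≈ 1.8249.

1.8249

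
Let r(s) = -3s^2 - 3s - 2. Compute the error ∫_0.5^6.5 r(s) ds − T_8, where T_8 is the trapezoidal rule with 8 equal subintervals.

1.6875

Exact integral: ∫_0.5^6.5 r(s) ds = -349.5.
T_8 = -351.1875.
Error = -349.5 − (-351.1875) = 1.6875.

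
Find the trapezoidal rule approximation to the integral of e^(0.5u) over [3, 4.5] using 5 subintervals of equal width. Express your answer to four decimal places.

10.0309

Δu = (4.5 − 3)/5 = 0.3.
f(3) ≈ 4.4817, f(3.3) ≈ 5.2070, f(3.6) ≈ 6.0496, f(3.9) ≈ 7.0287, f(4.2) ≈ 8.1662, f(4.5) ≈ 9.4877.
T_5 = (Δu/2)·[f(u_0) + 2f(u_1) + ... + 2f(u_{4}) + f(u_5)].
Sum ≈ 10.0309.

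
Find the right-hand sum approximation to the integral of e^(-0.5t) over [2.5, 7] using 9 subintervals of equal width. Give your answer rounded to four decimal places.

0.4512

Δt = (7 − 2.5)/9 = 0.5.
Right endpoints: 3, 3.5, 4, 4.5, 5, 5.5, 6, 6.5, 7.
f(3) ≈ 0.2231, f(3.5) ≈ 0.1738, f(4) ≈ 0.1353, f(4.5) ≈ 0.1054, f(5) ≈ 0.0821, f(5.5) ≈ 0.0639, f(6) ≈ 0.0498, f(6.5) ≈ 0.0388, f(7) ≈ 0.0302.
Sum = Δt · [f(3) + f(3.5) + f(4) + ...].
Sum ≈ 0.4512.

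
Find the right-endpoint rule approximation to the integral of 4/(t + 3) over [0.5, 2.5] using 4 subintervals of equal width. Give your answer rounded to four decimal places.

Δt = (2.5 − 0.5)/4 = 0.5.
Right endpoints: 1, 1.5, 2, 2.5.
f(1) = 1, f(1.5) = 8/9, f(2) = 0.8, f(2.5) = 8/11.
Sum = Δt · [f(1) + f(1.5) + f(2) + f(2.5)].
Sum ≈ 1.7081.

1.7081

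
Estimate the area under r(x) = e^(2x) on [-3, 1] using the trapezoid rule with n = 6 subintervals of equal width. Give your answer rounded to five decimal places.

4.22489

Δx = (1 − (-3))/6 = 2/3.
r(-3) ≈ 0.00248, r(-7/3) ≈ 0.00940, r(-5/3) ≈ 0.03567, r(-1) ≈ 0.13534, r(-1/3) ≈ 0.51342, r(1/3) ≈ 1.94773, r(1) ≈ 7.38906.
T_6 = (Δx/2)·[r(x_0) + 2r(x_1) + ... + 2r(x_{5}) + r(x_6)].
Sum ≈ 4.22489.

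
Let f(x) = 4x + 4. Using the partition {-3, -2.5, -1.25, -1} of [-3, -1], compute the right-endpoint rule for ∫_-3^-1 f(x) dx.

Subinterval widths: 0.5, 1.25, 0.25.
Right endpoints: -2.5, -1.25, -1.
f(-2.5) = -6, f(-1.25) = -1, f(-1) = 0.
Sum = Σ Δx_i · f(x_i).
Sum = -4.25.

-4.25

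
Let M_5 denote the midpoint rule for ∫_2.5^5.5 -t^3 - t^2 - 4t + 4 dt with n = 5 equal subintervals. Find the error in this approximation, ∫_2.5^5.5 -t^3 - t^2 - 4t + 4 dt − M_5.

-1.17

Exact integral: ∫_2.5^5.5 f(t) dt = -305.25.
M_5 = -304.08.
Error = -305.25 − (-304.08) = -1.17.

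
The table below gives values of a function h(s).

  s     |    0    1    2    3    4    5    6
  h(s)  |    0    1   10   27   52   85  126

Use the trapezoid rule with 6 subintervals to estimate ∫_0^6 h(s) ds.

238

Δs = 1.
T_6 = (1/2)·[0 + 2·1 + 2·10 + 2·27 + 2·52 + 2·85 + 126] = 238.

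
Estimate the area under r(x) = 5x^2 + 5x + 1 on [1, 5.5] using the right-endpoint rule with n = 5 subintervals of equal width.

Δx = (5.5 − 1)/5 = 0.9.
Right endpoints: 1.9, 2.8, 3.7, 4.6, 5.5.
r(1.9) = 28.55, r(2.8) = 54.2, r(3.7) = 87.95, r(4.6) = 129.8, r(5.5) = 179.75.
Sum = Δx · [r(1.9) + r(2.8) + r(3.7) + r(4.6) + r(5.5)].
Sum = 432.225.

432.225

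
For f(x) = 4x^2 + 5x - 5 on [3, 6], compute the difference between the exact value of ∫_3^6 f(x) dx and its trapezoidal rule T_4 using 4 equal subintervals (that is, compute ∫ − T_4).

Exact integral: ∫_3^6 f(x) dx = 304.5.
T_4 = 305.625.
Error = 304.5 − 305.625 = -1.125.

-1.125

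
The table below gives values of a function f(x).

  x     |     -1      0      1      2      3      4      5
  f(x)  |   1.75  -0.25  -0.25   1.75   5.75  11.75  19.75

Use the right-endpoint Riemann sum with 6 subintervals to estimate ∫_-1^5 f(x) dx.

38.5

Δx = 1.
Sum = 1·[(-0.25) + (-0.25) + 1.75 + 5.75 + 11.75 + 19.75] = 38.5.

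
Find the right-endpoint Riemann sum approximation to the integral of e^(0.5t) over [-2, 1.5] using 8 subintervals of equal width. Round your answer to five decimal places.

Δt = (1.5 − (-2))/8 = 0.4375.
Right endpoints: -1.5625, -1.125, -0.6875, -0.25, 0.1875, 0.625, 1.0625, 1.5.
f(-1.5625) ≈ 0.45783, f(-1.125) ≈ 0.56978, f(-0.6875) ≈ 0.70911, f(-0.25) ≈ 0.88250, f(0.1875) ≈ 1.09829, f(0.625) ≈ 1.36684, f(1.0625) ≈ 1.70106, f(1.5) ≈ 2.11700.
Sum = Δt · [f(-1.5625) + f(-1.125) + f(-0.6875) + ...].
Sum ≈ 3.89480.

3.89480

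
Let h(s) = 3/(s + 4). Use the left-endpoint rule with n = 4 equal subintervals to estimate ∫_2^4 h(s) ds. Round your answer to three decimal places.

Δs = (4 − 2)/4 = 0.5.
Left endpoints: 2, 2.5, 3, 3.5.
h(2) = 0.5, h(2.5) = 6/13, h(3) = 3/7, h(3.5) = 0.4.
Sum = Δs · [h(2) + h(2.5) + h(3) + h(3.5)].
Sum ≈ 0.895.

0.895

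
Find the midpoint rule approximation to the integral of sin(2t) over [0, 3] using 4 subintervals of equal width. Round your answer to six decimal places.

Δt = (3 − 0)/4 = 0.75.
Midpoints: 0.375, 1.125, 1.875, 2.625.
f(0.375) ≈ 0.681639, f(1.125) ≈ 0.778073, f(1.875) ≈ -0.571561, f(2.625) ≈ -0.858934.
Sum = Δt · [f(0.375) + f(1.125) + f(1.875) + f(2.625)].
Sum ≈ 0.021912.

0.021912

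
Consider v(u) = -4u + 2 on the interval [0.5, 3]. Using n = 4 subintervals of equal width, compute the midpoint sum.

-12.5

Δu = (3 − 0.5)/4 = 0.625.
Midpoints: 0.8125, 1.4375, 2.0625, 2.6875.
v(0.8125) = -1.25, v(1.4375) = -3.75, v(2.0625) = -6.25, v(2.6875) = -8.75.
Sum = Δu · [v(0.8125) + v(1.4375) + v(2.0625) + v(2.6875)].
Sum = -12.5.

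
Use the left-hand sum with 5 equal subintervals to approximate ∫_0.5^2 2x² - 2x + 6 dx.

Δx = (2 − 0.5)/5 = 0.3.
Left endpoints: 0.5, 0.8, 1.1, 1.4, 1.7.
f(0.5) = 5.5, f(0.8) = 5.68, f(1.1) = 6.22, f(1.4) = 7.12, f(1.7) = 8.38.
Sum = Δx · [f(0.5) + f(0.8) + f(1.1) + f(1.4) + f(1.7)].
Sum = 9.87.

9.87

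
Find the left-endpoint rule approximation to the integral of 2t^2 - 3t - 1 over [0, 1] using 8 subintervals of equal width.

-1.765625

Δt = (1 − 0)/8 = 0.125.
Left endpoints: 0, 0.125, 0.25, 0.375, 0.5, 0.625, 0.75, 0.875.
f(0) = -1, f(0.125) = -1.34375, f(0.25) = -1.625, f(0.375) = -1.84375, f(0.5) = -2, f(0.625) = -2.09375, f(0.75) = -2.125, f(0.875) = -2.09375.
Sum = Δt · [f(0) + f(0.125) + f(0.25) + ...].
Sum = -1.765625.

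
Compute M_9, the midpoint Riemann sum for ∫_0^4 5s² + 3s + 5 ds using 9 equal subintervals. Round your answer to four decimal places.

150.3374

Δs = (4 − 0)/9 = 4/9.
Midpoints: 2/9, 2/3, 10/9, 14/9, 2, 22/9, 26/9, 10/3, 34/9.
f(2/9) = 479/81, f(2/3) = 83/9, f(10/9) = 1175/81, f(14/9) = 1763/81, f(2) = 31, f(22/9) = 3419/81, f(26/9) = 4487/81, f(10/3) = 635/9, f(34/9) = 7103/81.
Sum = Δs · [f(2/9) + f(2/3) + f(10/9) + ...].
Sum ≈ 150.3374.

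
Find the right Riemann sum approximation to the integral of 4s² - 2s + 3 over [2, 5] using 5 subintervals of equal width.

Δs = (5 − 2)/5 = 0.6.
Right endpoints: 2.6, 3.2, 3.8, 4.4, 5.
f(2.6) = 24.84, f(3.2) = 37.56, f(3.8) = 53.16, f(4.4) = 71.64, f(5) = 93.
Sum = Δs · [f(2.6) + f(3.2) + f(3.8) + f(4.4) + f(5)].
Sum = 168.12.

168.12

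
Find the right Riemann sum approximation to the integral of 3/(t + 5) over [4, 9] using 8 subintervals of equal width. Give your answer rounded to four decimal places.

Δt = (9 − 4)/8 = 0.625.
Right endpoints: 4.625, 5.25, 5.875, 6.5, 7.125, 7.75, 8.375, 9.
f(4.625) = 24/77, f(5.25) = 12/41, f(5.875) = 8/29, f(6.5) = 6/23, f(7.125) = 24/97, f(7.75) = 4/17, f(8.375) = 24/107, f(9) = 3/14.
Sum = Δt · [f(4.625) + f(5.25) + f(5.875) + ...].
Sum ≈ 1.2890.

1.2890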